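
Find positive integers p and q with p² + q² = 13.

We need to find integers p, q > 0 such that p² + q² = 13.
Trying p = 2: q² = 13 - 2² = 13 - 4 = 9
q = 3
Check: 2² + 3² = 4 + 9 = 13 ✓

13 = 2² + 3²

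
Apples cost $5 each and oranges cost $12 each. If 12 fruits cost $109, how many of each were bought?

Let a = apples, o = oranges.
a + o = 12
5a + 12o = 109
Substitute o = 12 - a:
5a + 12(12 - a) = 109
(5 - 12)a = 109 - 144
-7a = -35
a = 5, o = 12 - 5 = 7

Apples: 5, Oranges: 7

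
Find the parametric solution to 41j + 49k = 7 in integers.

Step 1: Compute gcd(41, 49) = 1.
Since 1 divides 7, solutions exist.

Step 2: Find a particular solution using extended Euclidean algorithm.
We get j₀ = 42, k₀ = -35.
Check: 41*42 + 49*-35 = 7 = 7 ✓

Step 3: Write the general solution.
j = 42 + (49/1)t = 42 + 49t
k = -35 - (41/1)t = -35 - 41t
for any integer t.

j = 42 + 49t, k = -35 - 41t for integer t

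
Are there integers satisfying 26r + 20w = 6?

Step 1: Compute gcd(26, 20).
gcd(26, 20) = 2

Step 2: Check divisibility.
Does 2 divide 6? 6 = 2 x 3, so yes.

By the theorem on linear Diophantine equations, 26r + 20w = 6 has integer solutions if and only if gcd(26, 20) divides 6. Since 2 | 6, solutions exist.

Yes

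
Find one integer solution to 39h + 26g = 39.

Step 1: Check solvability.
gcd(39, 26) = 13
Since 13 divides 39, solutions exist.

Step 2: Apply extended Euclidean algorithm to find gcd.
We find integers such that 39*x0 + 26*y0 = 13

Step 3: Scale the particular solution.
Multiply by 39/13 = 3:
h = 3, g = -3

Step 4: Verify.
39*(3) + 26*(-3) = 39 = 39 ✓

h = 3, g = -3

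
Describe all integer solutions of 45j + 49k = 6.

Step 1: Compute gcd(45, 49) = 1.
Since 1 divides 6, solutions exist.

Step 2: Find a particular solution using extended Euclidean algorithm.
We get j₀ = 72, k₀ = -66.
Check: 45*72 + 49*-66 = 6 = 6 ✓

Step 3: Write the general solution.
j = 72 + (49/1)t = 72 + 49t
k = -66 - (45/1)t = -66 - 45t
for any integer t.

j = 72 + 49t, k = -66 - 45t for integer t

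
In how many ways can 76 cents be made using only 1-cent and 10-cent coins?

We need non-negative integers (x, y) with 1x + 10y = 76.
For each x from 0 to 76, check if (76 - 1x) is a non-negative multiple of 10.
Solutions (x, y): (6,7), (16,6), (26,5), (36,4), ...
Count: 8

8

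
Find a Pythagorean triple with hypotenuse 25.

We need a² + b² = 25² = 625.
Trying: 7² + 24² = 49 + 576 = 625 ✓

(7, 24, 25)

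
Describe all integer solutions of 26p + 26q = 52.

Step 1: Compute gcd(26, 26) = 26.
Since 26 divides 52, solutions exist.

Step 2: Find a particular solution using extended Euclidean algorithm.
We get p₀ = 0, q₀ = 2.
Check: 26*0 + 26*2 = 52 = 52 ✓

Step 3: Write the general solution.
p = 0 + (26/26)t = 0 + 1t
q = 2 - (26/26)t = 2 - 1t
for any integer t.

p = 0 + 1t, q = 2 - 1t for integer t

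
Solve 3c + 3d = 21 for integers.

Step 1: Check solvability.
gcd(3, 3) = 3
Since 3 divides 21, solutions exist.

Step 2: Apply extended Euclidean algorithm to find gcd.
We find integers such that 3*x0 + 3*y0 = 3

Step 3: Scale the particular solution.
Multiply by 21/3 = 7:
c = 0, d = 7

Step 4: Verify.
3*(0) + 3*(7) = 21 = 21 ✓

c = 0, d = 7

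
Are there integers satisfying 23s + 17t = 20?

Step 1: Compute gcd(23, 17).
gcd(23, 17) = 1

Step 2: Check divisibility.
Does 1 divide 20? 20 = 1 x 20, so yes.

By the theorem on linear Diophantine equations, 23s + 17t = 20 has integer solutions if and only if gcd(23, 17) divides 20. Since 1 | 20, solutions exist.

Yes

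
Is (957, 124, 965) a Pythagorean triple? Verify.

Compute a² + b² = 957² + 124² = 915849 + 15376 = 931225
Compute c² = 965² = 931225
Since 931225 = 931225, confirmed.

Yes, it is a Pythagorean triple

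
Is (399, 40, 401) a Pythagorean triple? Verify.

Compute a² + b² = 399² + 40² = 159201 + 1600 = 160801
Compute c² = 401² = 160801
Since 160801 = 160801, confirmed.

Yes, it is a Pythagorean triple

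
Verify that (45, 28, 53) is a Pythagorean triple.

Compute a² + b²:
45² + 28² = 2025 + 784 = 2809
Compute c²:
53² = 2809
Since 2809 = 2809, it is a Pythagorean triple.

Yes, it is a Pythagorean triple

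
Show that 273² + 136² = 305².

Compute a² + b²:
273² + 136² = 74529 + 18496 = 93025
Compute c²:
305² = 93025
Since 93025 = 93025, it is a Pythagorean triple.

Yes, it is a Pythagorean triple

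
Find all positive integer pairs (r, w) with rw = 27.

The positive divisors of 27 are: 1, 3, 9, 27.
Each divisor d gives the pair (d, 27/d):
(1, 27), (3, 9), (9, 3), (27, 1)

(1, 27), (3, 9), (9, 3), (27, 1)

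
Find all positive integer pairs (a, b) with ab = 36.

The positive divisors of 36 are: 1, 2, 3, 4, 6, 9, 12, 18, 36.
Each divisor d gives the pair (d, 36/d):
(1, 36), (2, 18), (3, 12), (4, 9), (6, 6), (9, 4), (12, 3), (18, 2), (36, 1)

(1, 36), (2, 18), (3, 12), (4, 9), (6, 6), (9, 4), (12, 3), (18, 2), (36, 1)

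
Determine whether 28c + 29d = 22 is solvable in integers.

Step 1: Compute gcd(28, 29).
gcd(28, 29) = 1

Step 2: Check divisibility.
Does 1 divide 22? 22 = 1 x 22, so yes.

By the theorem on linear Diophantine equations, 28c + 29d = 22 has integer solutions if and only if gcd(28, 29) divides 22. Since 1 | 22, solutions exist.

Yes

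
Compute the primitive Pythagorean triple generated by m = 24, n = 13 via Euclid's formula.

a = m² - n² = 576 - 169 = 407
b = 2mn = 2·24·13 = 624
c = m² + n² = 576 + 169 = 745
Verify: 407² + 624² = 165649 + 389376 = 555025 = 745² ✓

(407, 624, 745)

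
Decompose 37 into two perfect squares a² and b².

We need to find integers a, b > 0 such that a² + b² = 37.
Trying a = 1: b² = 37 - 1² = 37 - 1 = 36
b = 6
Check: 1² + 6² = 1 + 36 = 37 ✓

37 = 1² + 6²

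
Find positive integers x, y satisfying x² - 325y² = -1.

We need x² = 325y² - 1. Try successive y:
y = 1: x² = 325·1² - 1 = 324 = 18² ✓
Check: 18² - 325·1² = 324 - 325 = -1 ✓

x = 18, y = 1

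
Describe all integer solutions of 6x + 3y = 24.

Step 1: Compute gcd(6, 3) = 3.
Since 3 divides 24, solutions exist.

Step 2: Find a particular solution using extended Euclidean algorithm.
We get x₀ = 0, y₀ = 8.
Check: 6*0 + 3*8 = 24 = 24 ✓

Step 3: Write the general solution.
x = 0 + (3/3)t = 0 + 1t
y = 8 - (6/3)t = 8 - 2t
for any integer t.

x = 0 + 1t, y = 8 - 2t for integer t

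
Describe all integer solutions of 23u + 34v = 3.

Step 1: Compute gcd(23, 34) = 1.
Since 1 divides 3, solutions exist.

Step 2: Find a particular solution using extended Euclidean algorithm.
We get u₀ = 9, v₀ = -6.
Check: 23*9 + 34*-6 = 3 = 3 ✓

Step 3: Write the general solution.
u = 9 + (34/1)t = 9 + 34t
v = -6 - (23/1)t = -6 - 23t
for any integer t.

u = 9 + 34t, v = -6 - 23t for integer t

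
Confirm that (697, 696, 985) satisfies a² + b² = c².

Compute a² + b² = 697² + 696² = 485809 + 484416 = 970225
Compute c² = 985² = 970225
Since 970225 = 970225, confirmed.

Yes, it is a Pythagorean triple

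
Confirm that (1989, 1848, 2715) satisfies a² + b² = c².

Compute a² + b² = 1989² + 1848² = 3956121 + 3415104 = 7371225
Compute c² = 2715² = 7371225
Since 7371225 = 7371225, confirmed.

Yes, it is a Pythagorean triple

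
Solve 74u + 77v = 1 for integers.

Step 1: Check solvability.
gcd(74, 77) = 1
Since 1 divides 1, solutions exist.

Step 2: Apply extended Euclidean algorithm to find gcd.
We find integers such that 74*x0 + 77*y0 = 1

Step 3: Scale the particular solution.
Multiply by 1/1 = 1:
u = -26, v = 25

Step 4: Verify.
74*(-26) + 77*(25) = 1 = 1 ✓

u = -26, v = 25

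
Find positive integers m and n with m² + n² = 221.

We need to find integers m, n > 0 such that m² + n² = 221.
Trying m = 5: n² = 221 - 5² = 221 - 25 = 196
n = 14
Check: 5² + 14² = 25 + 196 = 221 ✓

221 = 5² + 14²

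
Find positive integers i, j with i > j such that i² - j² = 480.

Factor: i² - j² = (i+j)(i-j) = 480.
We need two factors of 480 with the same parity.
Use i+j = 240 and i-j = 2 (product 240·2 = 480).
Adding: 2i = 242, so i = 121.
Subtracting: 2j = 238, so j = 119.
Check: 121² - 119² = 14641 - 14161 = 480 ✓

i = 121, j = 119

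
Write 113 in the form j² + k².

We need to find integers j, k > 0 such that j² + k² = 113.
Trying j = 7: k² = 113 - 7² = 113 - 49 = 64
k = 8
Check: 7² + 8² = 49 + 64 = 113 ✓

113 = 7² + 8²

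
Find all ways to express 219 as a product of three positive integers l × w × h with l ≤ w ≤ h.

Iterate l from 1 to ⌊219^(1/3)⌋. For each l dividing 219, iterate w ≥ l with w dividing 219/l, and set h = 219/(l·w).
Triples found (2): (1×1×219), (1×3×73)

(1×1×219), (1×3×73)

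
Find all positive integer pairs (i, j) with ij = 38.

The positive divisors of 38 are: 1, 2, 19, 38.
Each divisor d gives the pair (d, 38/d):
(1, 38), (2, 19), (19, 2), (38, 1)

(1, 38), (2, 19), (19, 2), (38, 1)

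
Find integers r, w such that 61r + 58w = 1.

Step 1: Check solvability.
gcd(61, 58) = 1
Since 1 divides 1, solutions exist.

Step 2: Apply extended Euclidean algorithm to find gcd.
We find integers such that 61*x0 + 58*y0 = 1

Step 3: Scale the particular solution.
Multiply by 1/1 = 1:
r = -19, w = 20

Step 4: Verify.
61*(-19) + 58*(20) = 1 = 1 ✓

r = -19, w = 20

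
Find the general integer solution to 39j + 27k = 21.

Step 1: Compute gcd(39, 27) = 3.
Since 3 divides 21, solutions exist.

Step 2: Find a particular solution using extended Euclidean algorithm.
We get j₀ = -14, k₀ = 21.
Check: 39*-14 + 27*21 = 21 = 21 ✓

Step 3: Write the general solution.
j = -14 + (27/3)t = -14 + 9t
k = 21 - (39/3)t = 21 - 13t
for any integer t.

j = -14 + 9t, k = 21 - 13t for integer t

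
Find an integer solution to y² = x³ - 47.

Try small integer x values and check whether x³ - 47 is a perfect square.
x = 12: x³ - 47 = 12³ - 47 = 1728 - 47 = 1681
Is 1681 a perfect square? 41² = 1681 ✓
So (x, y) = (12, -41) is a solution.

x = 12, y = -41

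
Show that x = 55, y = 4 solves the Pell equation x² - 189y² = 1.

Compute x² = 55² = 3025
Compute 189y² = 189·4² = 189·16 = 3024
x² - 189y² = 3025 - 3024 = 1
Since this equals 1, (55, 4) is a solution.

Yes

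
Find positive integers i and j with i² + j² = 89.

We need to find integers i, j > 0 such that i² + j² = 89.
Trying i = 5: j² = 89 - 5² = 89 - 25 = 64
j = 8
Check: 5² + 8² = 25 + 64 = 89 ✓

89 = 5² + 8²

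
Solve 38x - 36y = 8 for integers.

Step 1: Check solvability.
gcd(38, 36) = 2
Since 2 divides 8, solutions exist.

Step 2: Apply extended Euclidean algorithm to find gcd.
We find integers such that 38*x0 + 36*y0 = 2

Step 3: Scale the particular solution.
Multiply by 8/2 = 4:
x = 4, y = 4

Step 4: Verify.
38*(4) - 36*(4) = 8 = 8 ✓

x = 4, y = 4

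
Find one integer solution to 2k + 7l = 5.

Step 1: Check solvability.
gcd(2, 7) = 1
Since 1 divides 5, solutions exist.

Step 2: Apply extended Euclidean algorithm to find gcd.
We find integers such that 2*x0 + 7*y0 = 1

Step 3: Scale the particular solution.
Multiply by 5/1 = 5:
k = -15, l = 5

Step 4: Verify.
2*(-15) + 7*(5) = 5 = 5 ✓

k = -15, l = 5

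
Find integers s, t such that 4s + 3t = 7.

Step 1: Check solvability.
gcd(4, 3) = 1
Since 1 divides 7, solutions exist.

Step 2: Apply extended Euclidean algorithm to find gcd.
We find integers such that 4*x0 + 3*y0 = 1

Step 3: Scale the particular solution.
Multiply by 7/1 = 7:
s = 7, t = -7

Step 4: Verify.
4*(7) + 3*(-7) = 7 = 7 ✓

s = 7, t = -7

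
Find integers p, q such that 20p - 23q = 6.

Step 1: Check solvability.
gcd(20, 23) = 1
Since 1 divides 6, solutions exist.

Step 2: Apply extended Euclidean algorithm to find gcd.
We find integers such that 20*x0 + 23*y0 = 1

Step 3: Scale the particular solution.
Multiply by 6/1 = 6:
p = -48, q = -42

Step 4: Verify.
20*(-48) - 23*(-42) = 6 = 6 ✓

p = -48, q = -42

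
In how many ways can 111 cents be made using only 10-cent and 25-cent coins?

We need non-negative integers (x, y) with 10x + 25y = 111.
For each x from 0 to 11, check if (111 - 10x) is a non-negative multiple of 25.
Solutions (x, y): none
Count: 0

0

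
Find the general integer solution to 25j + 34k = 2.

Step 1: Compute gcd(25, 34) = 1.
Since 1 divides 2, solutions exist.

Step 2: Find a particular solution using extended Euclidean algorithm.
We get j₀ = 30, k₀ = -22.
Check: 25*30 + 34*-22 = 2 = 2 ✓

Step 3: Write the general solution.
j = 30 + (34/1)t = 30 + 34t
k = -22 - (25/1)t = -22 - 25t
for any integer t.

j = 30 + 34t, k = -22 - 25t for integer t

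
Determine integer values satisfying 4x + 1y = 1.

Step 1: Check solvability.
gcd(4, 1) = 1
Since 1 divides 1, solutions exist.

Step 2: Apply extended Euclidean algorithm to find gcd.
We find integers such that 4*x0 + 1*y0 = 1

Step 3: Scale the particular solution.
Multiply by 1/1 = 1:
x = 0, y = 1

Step 4: Verify.
4*(0) + 1*(1) = 1 = 1 ✓

x = 0, y = 1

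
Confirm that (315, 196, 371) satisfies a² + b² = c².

Compute a² + b² = 315² + 196² = 99225 + 38416 = 137641
Compute c² = 371² = 137641
Since 137641 = 137641, confirmed.

Yes, it is a Pythagorean triple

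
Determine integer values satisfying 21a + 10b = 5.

Step 1: Check solvability.
gcd(21, 10) = 1
Since 1 divides 5, solutions exist.

Step 2: Apply extended Euclidean algorithm to find gcd.
We find integers such that 21*x0 + 10*y0 = 1

Step 3: Scale the particular solution.
Multiply by 5/1 = 5:
a = 5, b = -10

Step 4: Verify.
21*(5) + 10*(-10) = 5 = 5 ✓

a = 5, b = -10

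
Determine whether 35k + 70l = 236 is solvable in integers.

Step 1: Compute gcd(35, 70).
gcd(35, 70) = 35

Step 2: Check divisibility.
Does 35 divide 236? 236 = 35 x 6 + 26, so no.

By the theorem on linear Diophantine equations, 35k + 70l = 236 has integer solutions if and only if gcd(35, 70) divides 236. Since 35 does not divide 236, no solutions exist.

No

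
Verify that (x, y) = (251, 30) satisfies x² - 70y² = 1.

Compute x² = 251² = 63001
Compute 70y² = 70·30² = 70·900 = 63000
x² - 70y² = 63001 - 63000 = 1
Since this equals 1, (251, 30) is a solution.

Yes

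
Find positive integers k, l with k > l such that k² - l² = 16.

Factor: k² - l² = (k+l)(k-l) = 16.
We need two factors of 16 with the same parity.
Use k+l = 8 and k-l = 2 (product 8·2 = 16).
Adding: 2k = 10, so k = 5.
Subtracting: 2l = 6, so l = 3.
Check: 5² - 3² = 25 - 9 = 16 ✓

k = 5, l = 3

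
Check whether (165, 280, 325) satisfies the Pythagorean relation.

Compute a² + b²:
165² + 280² = 27225 + 78400 = 105625
Compute c²:
325² = 105625
Since 105625 = 105625, it is a Pythagorean triple.

Yes, it is a Pythagorean triple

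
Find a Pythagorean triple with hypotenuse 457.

We need a² + b² = 457² = 208849.
Trying: 425² + 168² = 180625 + 28224 = 208849 ✓

(425, 168, 457)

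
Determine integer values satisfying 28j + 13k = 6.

Step 1: Check solvability.
gcd(28, 13) = 1
Since 1 divides 6, solutions exist.

Step 2: Apply extended Euclidean algorithm to find gcd.
We find integers such that 28*x0 + 13*y0 = 1

Step 3: Scale the particular solution.
Multiply by 6/1 = 6:
j = -36, k = 78

Step 4: Verify.
28*(-36) + 13*(78) = 6 = 6 ✓

j = -36, k = 78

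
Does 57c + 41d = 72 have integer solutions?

Step 1: Compute gcd(57, 41).
gcd(57, 41) = 1

Step 2: Check divisibility.
Does 1 divide 72? 72 = 1 x 72, so yes.

By the theorem on linear Diophantine equations, 57c + 41d = 72 has integer solutions if and only if gcd(57, 41) divides 72. Since 1 | 72, solutions exist.

Yes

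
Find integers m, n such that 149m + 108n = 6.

Step 1: Check solvability.
gcd(149, 108) = 1
Since 1 divides 6, solutions exist.

Step 2: Apply extended Euclidean algorithm to find gcd.
We find integers such that 149*x0 + 108*y0 = 1

Step 3: Scale the particular solution.
Multiply by 6/1 = 6:
m = 174, n = -240

Step 4: Verify.
149*(174) + 108*(-240) = 6 = 6 ✓

m = 174, n = -240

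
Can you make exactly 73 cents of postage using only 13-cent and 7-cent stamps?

We need non-negative x, y with 13x + 7y = 73.
gcd(13, 7) = 1 divides 73, so integer solutions exist.
Search for a non-negative one: x = 4 gives 7y = 73 - 52 = 21, so y = 3.
Check: 13·4 + 7·3 = 73 ✓

Yes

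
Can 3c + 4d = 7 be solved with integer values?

Step 1: Compute gcd(3, 4).
gcd(3, 4) = 1

Step 2: Check divisibility.
Does 1 divide 7? 7 = 1 x 7, so yes.

By the theorem on linear Diophantine equations, 3c + 4d = 7 has integer solutions if and only if gcd(3, 4) divides 7. Since 1 | 7, solutions exist.

Yes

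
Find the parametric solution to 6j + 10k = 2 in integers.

Step 1: Compute gcd(6, 10) = 2.
Since 2 divides 2, solutions exist.

Step 2: Find a particular solution using extended Euclidean algorithm.
We get j₀ = 2, k₀ = -1.
Check: 6*2 + 10*-1 = 2 = 2 ✓

Step 3: Write the general solution.
j = 2 + (10/2)t = 2 + 5t
k = -1 - (6/2)t = -1 - 3t
for any integer t.

j = 2 + 5t, k = -1 - 3t for integer t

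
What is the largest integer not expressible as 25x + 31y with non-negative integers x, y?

For two coprime denominations a and b, the Frobenius number (largest value not representable as a non-negative combination) is ab - a - b.
Here gcd(25, 31) = 1, so they are coprime.
F(25, 31) = 25·31 - 25 - 31 = 775 - 56 = 719

719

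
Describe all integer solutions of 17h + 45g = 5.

Step 1: Compute gcd(17, 45) = 1.
Since 1 divides 5, solutions exist.

Step 2: Find a particular solution using extended Euclidean algorithm.
We get h₀ = 40, g₀ = -15.
Check: 17*40 + 45*-15 = 5 = 5 ✓

Step 3: Write the general solution.
h = 40 + (45/1)t = 40 + 45t
g = -15 - (17/1)t = -15 - 17t
for any integer t.

h = 40 + 45t, g = -15 - 17t for integer t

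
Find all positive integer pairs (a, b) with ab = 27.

The positive divisors of 27 are: 1, 3, 9, 27.
Each divisor d gives the pair (d, 27/d):
(1, 27), (3, 9), (9, 3), (27, 1)

(1, 27), (3, 9), (9, 3), (27, 1)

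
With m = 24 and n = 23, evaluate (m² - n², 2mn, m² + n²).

a = m² - n² = 576 - 529 = 47
b = 2mn = 2·24·23 = 1104
c = m² + n² = 576 + 529 = 1105
Verify: 47² + 1104² = 2209 + 1218816 = 1221025 = 1105² ✓

(47, 1104, 1105)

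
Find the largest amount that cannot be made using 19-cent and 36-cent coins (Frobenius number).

For two coprime denominations a and b, the Frobenius number (largest value not representable as a non-negative combination) is ab - a - b.
Here gcd(19, 36) = 1, so they are coprime.
F(19, 36) = 19·36 - 19 - 36 = 684 - 55 = 629

629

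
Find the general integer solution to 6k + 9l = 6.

Step 1: Compute gcd(6, 9) = 3.
Since 3 divides 6, solutions exist.

Step 2: Find a particular solution using extended Euclidean algorithm.
We get k₀ = -2, l₀ = 2.
Check: 6*-2 + 9*2 = 6 = 6 ✓

Step 3: Write the general solution.
k = -2 + (9/3)t = -2 + 3t
l = 2 - (6/3)t = 2 - 2t
for any integer t.

k = -2 + 3t, l = 2 - 2t for integer t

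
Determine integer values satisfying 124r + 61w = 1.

Step 1: Check solvability.
gcd(124, 61) = 1
Since 1 divides 1, solutions exist.

Step 2: Apply extended Euclidean algorithm to find gcd.
We find integers such that 124*x0 + 61*y0 = 1

Step 3: Scale the particular solution.
Multiply by 1/1 = 1:
r = -30, w = 61

Step 4: Verify.
124*(-30) + 61*(61) = 1 = 1 ✓

r = -30, w = 61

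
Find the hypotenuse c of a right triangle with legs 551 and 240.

c² = a² + b² = 551² + 240² = 303601 + 57600 = 361201
c = sqrt(361201) = 601

601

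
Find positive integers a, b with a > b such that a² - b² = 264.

Factor: a² - b² = (a+b)(a-b) = 264.
We need two factors of 264 with the same parity.
Use a+b = 132 and a-b = 2 (product 132·2 = 264).
Adding: 2a = 134, so a = 67.
Subtracting: 2b = 130, so b = 65.
Check: 67² - 65² = 4489 - 4225 = 264 ✓

a = 67, b = 65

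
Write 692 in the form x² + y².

We need to find integers x, y > 0 such that x² + y² = 692.
Trying x = 4: y² = 692 - 4² = 692 - 16 = 676
y = 26
Check: 4² + 26² = 16 + 676 = 692 ✓

692 = 4² + 26²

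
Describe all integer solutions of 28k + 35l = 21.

Step 1: Compute gcd(28, 35) = 7.
Since 7 divides 21, solutions exist.

Step 2: Find a particular solution using extended Euclidean algorithm.
We get k₀ = -3, l₀ = 3.
Check: 28*-3 + 35*3 = 21 = 21 ✓

Step 3: Write the general solution.
k = -3 + (35/7)t = -3 + 5t
l = 3 - (28/7)t = 3 - 4t
for any integer t.

k = -3 + 5t, l = 3 - 4t for integer t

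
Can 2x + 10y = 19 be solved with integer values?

Step 1: Compute gcd(2, 10).
gcd(2, 10) = 2

Step 2: Check divisibility.
Does 2 divide 19? 19 = 2 x 9 + 1, so no.

By the theorem on linear Diophantine equations, 2x + 10y = 19 has integer solutions if and only if gcd(2, 10) divides 19. Since 2 does not divide 19, no solutions exist.

No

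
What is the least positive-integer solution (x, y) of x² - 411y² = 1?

We seek the smallest positive integers (x, y) with x² - 411y² = 1, i.e., x² = 411y² + 1.
Try successive y values:
y = 1: x² = 411·1² + 1 = 412, not a perfect square
y = 2: x² = 411·2² + 1 = 1645, not a perfect square
y = 3: x² = 411·3² + 1 = 3700, not a perfect square
... continuing the search (or via continued fractions) ...
y = 2453: x² = 411·2453² + 1 = 2473072900, x = 49730 ✓

Verify: 49730² - 411·2453² = 2473072900 - 2473072899 = 1 ✓

x = 49730, y = 2453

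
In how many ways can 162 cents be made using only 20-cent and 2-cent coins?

We need non-negative integers (x, y) with 20x + 2y = 162.
For each x from 0 to 8, check if (162 - 20x) is a non-negative multiple of 2.
Solutions (x, y): (0,81), (1,71), (2,61), (3,51), ...
Count: 9

9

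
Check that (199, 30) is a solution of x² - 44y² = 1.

Compute x² = 199² = 39601
Compute 44y² = 44·30² = 44·900 = 39600
x² - 44y² = 39601 - 39600 = 1
Since this equals 1, (199, 30) is a solution.

Yes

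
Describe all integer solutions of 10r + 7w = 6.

Step 1: Compute gcd(10, 7) = 1.
Since 1 divides 6, solutions exist.

Step 2: Find a particular solution using extended Euclidean algorithm.
We get r₀ = -12, w₀ = 18.
Check: 10*-12 + 7*18 = 6 = 6 ✓

Step 3: Write the general solution.
r = -12 + (7/1)t = -12 + 7t
w = 18 - (10/1)t = 18 - 10t
for any integer t.

r = -12 + 7t, w = 18 - 10t for integer t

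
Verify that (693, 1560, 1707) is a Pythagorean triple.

Compute a² + b²:
693² + 1560² = 480249 + 2433600 = 2913849
Compute c²:
1707² = 2913849
Since 2913849 = 2913849, it is a Pythagorean triple.

Yes, it is a Pythagorean triple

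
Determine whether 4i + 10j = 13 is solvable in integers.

Step 1: Compute gcd(4, 10).
gcd(4, 10) = 2

Step 2: Check divisibility.
Does 2 divide 13? 13 = 2 x 6 + 1, so no.

By the theorem on linear Diophantine equations, 4i + 10j = 13 has integer solutions if and only if gcd(4, 10) divides 13. Since 2 does not divide 13, no solutions exist.

No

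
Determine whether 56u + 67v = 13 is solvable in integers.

Step 1: Compute gcd(56, 67).
gcd(56, 67) = 1

Step 2: Check divisibility.
Does 1 divide 13? 13 = 1 x 13, so yes.

By the theorem on linear Diophantine equations, 56u + 67v = 13 has integer solutions if and only if gcd(56, 67) divides 13. Since 1 | 13, solutions exist.

Yes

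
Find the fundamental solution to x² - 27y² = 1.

We seek the smallest positive integers (x, y) with x² - 27y² = 1, i.e., x² = 27y² + 1.
Try successive y values:
y = 1: x² = 27·1² + 1 = 28, not a perfect square
y = 2: x² = 27·2² + 1 = 109, not a perfect square
y = 3: x² = 27·3² + 1 = 244, not a perfect square
... continuing the search (or via continued fractions) ...
y = 5: x² = 27·5² + 1 = 676, x = 26 ✓

Verify: 26² - 27·5² = 676 - 675 = 1 ✓

x = 26, y = 5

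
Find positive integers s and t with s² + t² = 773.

We need to find integers s, t > 0 such that s² + t² = 773.
Trying s = 17: t² = 773 - 17² = 773 - 289 = 484
t = 22
Check: 17² + 22² = 289 + 484 = 773 ✓

773 = 17² + 22²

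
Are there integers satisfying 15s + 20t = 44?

Step 1: Compute gcd(15, 20).
gcd(15, 20) = 5

Step 2: Check divisibility.
Does 5 divide 44? 44 = 5 x 8 + 4, so no.

By the theorem on linear Diophantine equations, 15s + 20t = 44 has integer solutions if and only if gcd(15, 20) divides 44. Since 5 does not divide 44, no solutions exist.

No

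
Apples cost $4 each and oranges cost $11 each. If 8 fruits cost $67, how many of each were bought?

Let a = apples, o = oranges.
a + o = 8
4a + 11o = 67
Substitute o = 8 - a:
4a + 11(8 - a) = 67
(4 - 11)a = 67 - 88
-7a = -21
a = 3, o = 8 - 3 = 5

Apples: 3, Oranges: 5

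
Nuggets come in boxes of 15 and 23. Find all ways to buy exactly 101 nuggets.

We need non-negative integers (x, y) with 15x + 23y = 101.
For each x in 0..6, check if 101 - 15x is a non-negative multiple of 23.
No x yields an integer y ≥ 0.

No solution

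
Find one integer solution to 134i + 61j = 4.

Step 1: Check solvability.
gcd(134, 61) = 1
Since 1 divides 4, solutions exist.

Step 2: Apply extended Euclidean algorithm to find gcd.
We find integers such that 134*x0 + 61*y0 = 1

Step 3: Scale the particular solution.
Multiply by 4/1 = 4:
i = -20, j = 44

Step 4: Verify.
134*(-20) + 61*(44) = 4 = 4 ✓

i = -20, j = 44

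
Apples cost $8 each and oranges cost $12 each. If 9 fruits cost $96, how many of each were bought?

Let a = apples, o = oranges.
a + o = 9
8a + 12o = 96
Substitute o = 9 - a:
8a + 12(9 - a) = 96
(8 - 12)a = 96 - 108
-4a = -12
a = 3, o = 9 - 3 = 6

Apples: 3, Oranges: 6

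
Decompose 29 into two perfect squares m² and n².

We need to find integers m, n > 0 such that m² + n² = 29.
Trying m = 2: n² = 29 - 2² = 29 - 4 = 25
n = 5
Check: 2² + 5² = 4 + 25 = 29 ✓

29 = 2² + 5²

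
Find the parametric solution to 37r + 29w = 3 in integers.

Step 1: Compute gcd(37, 29) = 1.
Since 1 divides 3, solutions exist.

Step 2: Find a particular solution using extended Euclidean algorithm.
We get r₀ = 33, w₀ = -42.
Check: 37*33 + 29*-42 = 3 = 3 ✓

Step 3: Write the general solution.
r = 33 + (29/1)t = 33 + 29t
w = -42 - (37/1)t = -42 - 37t
for any integer t.

r = 33 + 29t, w = -42 - 37t for integer t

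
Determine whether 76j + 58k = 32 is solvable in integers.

Step 1: Compute gcd(76, 58).
gcd(76, 58) = 2

Step 2: Check divisibility.
Does 2 divide 32? 32 = 2 x 16, so yes.

By the theorem on linear Diophantine equations, 76j + 58k = 32 has integer solutions if and only if gcd(76, 58) divides 32. Since 2 | 32, solutions exist.

Yes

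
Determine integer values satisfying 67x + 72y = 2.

Step 1: Check solvability.
gcd(67, 72) = 1
Since 1 divides 2, solutions exist.

Step 2: Apply extended Euclidean algorithm to find gcd.
We find integers such that 67*x0 + 72*y0 = 1

Step 3: Scale the particular solution.
Multiply by 2/1 = 2:
x = -58, y = 54

Step 4: Verify.
67*(-58) + 72*(54) = 2 = 2 ✓

x = -58, y = 54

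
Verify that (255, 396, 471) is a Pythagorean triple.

Compute a² + b² = 255² + 396² = 65025 + 156816 = 221841
Compute c² = 471² = 221841
Since 221841 = 221841, confirmed.

Yes, it is a Pythagorean triple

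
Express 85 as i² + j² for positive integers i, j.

We need to find integers i, j > 0 such that i² + j² = 85.
Trying i = 2: j² = 85 - 2² = 85 - 4 = 81
j = 9
Check: 2² + 9² = 4 + 81 = 85 ✓

85 = 2² + 9²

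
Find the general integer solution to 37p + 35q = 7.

Step 1: Compute gcd(37, 35) = 1.
Since 1 divides 7, solutions exist.

Step 2: Find a particular solution using extended Euclidean algorithm.
We get p₀ = -119, q₀ = 126.
Check: 37*-119 + 35*126 = 7 = 7 ✓

Step 3: Write the general solution.
p = -119 + (35/1)t = -119 + 35t
q = 126 - (37/1)t = 126 - 37t
for any integer t.

p = -119 + 35t, q = 126 - 37t for integer t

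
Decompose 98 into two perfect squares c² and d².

We need to find integers c, d > 0 such that c² + d² = 98.
Trying c = 7: d² = 98 - 7² = 98 - 49 = 49
d = 7
Check: 7² + 7² = 49 + 49 = 98 ✓

98 = 7² + 7²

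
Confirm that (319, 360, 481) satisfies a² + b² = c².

Compute a² + b² = 319² + 360² = 101761 + 129600 = 231361
Compute c² = 481² = 231361
Since 231361 = 231361, confirmed.

Yes, it is a Pythagorean triple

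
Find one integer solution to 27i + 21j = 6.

Step 1: Check solvability.
gcd(27, 21) = 3
Since 3 divides 6, solutions exist.

Step 2: Apply extended Euclidean algorithm to find gcd.
We find integers such that 27*x0 + 21*y0 = 3

Step 3: Scale the particular solution.
Multiply by 6/3 = 2:
i = -6, j = 8

Step 4: Verify.
27*(-6) + 21*(8) = 6 = 6 ✓

i = -6, j = 8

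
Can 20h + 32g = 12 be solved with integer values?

Step 1: Compute gcd(20, 32).
gcd(20, 32) = 4

Step 2: Check divisibility.
Does 4 divide 12? 12 = 4 x 3, so yes.

By the theorem on linear Diophantine equations, 20h + 32g = 12 has integer solutions if and only if gcd(20, 32) divides 12. Since 4 | 12, solutions exist.

Yes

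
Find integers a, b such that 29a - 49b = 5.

Step 1: Check solvability.
gcd(29, 49) = 1
Since 1 divides 5, solutions exist.

Step 2: Apply extended Euclidean algorithm to find gcd.
We find integers such that 29*x0 + 49*y0 = 1

Step 3: Scale the particular solution.
Multiply by 5/1 = 5:
a = 110, b = 65

Step 4: Verify.
29*(110) - 49*(65) = 5 = 5 ✓

a = 110, b = 65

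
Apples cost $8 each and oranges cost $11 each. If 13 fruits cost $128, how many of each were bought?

Let a = apples, o = oranges.
a + o = 13
8a + 11o = 128
Substitute o = 13 - a:
8a + 11(13 - a) = 128
(8 - 11)a = 128 - 143
-3a = -15
a = 5, o = 13 - 5 = 8

Apples: 5, Oranges: 8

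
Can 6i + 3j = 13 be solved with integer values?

Step 1: Compute gcd(6, 3).
gcd(6, 3) = 3

Step 2: Check divisibility.
Does 3 divide 13? 13 = 3 x 4 + 1, so no.

By the theorem on linear Diophantine equations, 6i + 3j = 13 has integer solutions if and only if gcd(6, 3) divides 13. Since 3 does not divide 13, no solutions exist.

No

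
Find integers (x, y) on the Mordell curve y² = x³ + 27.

Try small integer x values and check whether x³ + 27 is a perfect square.
x = -3: x³ + 27 = -3³ + 27 = -27 + 27 = 0
Is 0 a perfect square? 0² = 0 ✓
So (x, y) = (-3, 0) is a solution.

x = -3, y = 0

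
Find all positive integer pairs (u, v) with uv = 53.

The positive divisors of 53 are: 1, 53.
Each divisor d gives the pair (d, 53/d):
(1, 53), (53, 1)

(1, 53), (53, 1)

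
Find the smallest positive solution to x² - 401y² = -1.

We need x² = 401y² - 1. Try successive y:
y = 1: x² = 401·1² - 1 = 400 = 20² ✓
Check: 20² - 401·1² = 400 - 401 = -1 ✓

x = 20, y = 1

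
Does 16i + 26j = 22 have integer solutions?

Step 1: Compute gcd(16, 26).
gcd(16, 26) = 2

Step 2: Check divisibility.
Does 2 divide 22? 22 = 2 x 11, so yes.

By the theorem on linear Diophantine equations, 16i + 26j = 22 has integer solutions if and only if gcd(16, 26) divides 22. Since 2 | 22, solutions exist.

Yes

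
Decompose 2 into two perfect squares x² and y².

We need to find integers x, y > 0 such that x² + y² = 2.
Trying x = 1: y² = 2 - 1² = 2 - 1 = 1
y = 1
Check: 1² + 1² = 1 + 1 = 2 ✓

2 = 1² + 1²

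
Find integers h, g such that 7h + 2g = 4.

Step 1: Check solvability.
gcd(7, 2) = 1
Since 1 divides 4, solutions exist.

Step 2: Apply extended Euclidean algorithm to find gcd.
We find integers such that 7*x0 + 2*y0 = 1

Step 3: Scale the particular solution.
Multiply by 4/1 = 4:
h = 4, g = -12

Step 4: Verify.
7*(4) + 2*(-12) = 4 = 4 ✓

h = 4, g = -12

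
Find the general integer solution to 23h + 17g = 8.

Step 1: Compute gcd(23, 17) = 1.
Since 1 divides 8, solutions exist.

Step 2: Find a particular solution using extended Euclidean algorithm.
We get h₀ = 24, g₀ = -32.
Check: 23*24 + 17*-32 = 8 = 8 ✓

Step 3: Write the general solution.
h = 24 + (17/1)t = 24 + 17t
g = -32 - (23/1)t = -32 - 23t
for any integer t.

h = 24 + 17t, g = -32 - 23t for integer t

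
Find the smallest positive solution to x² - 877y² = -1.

We need x² = 877y² - 1. Try successive y:
y = 1: x² = 877·1² - 1 = 876, not a perfect square
y = 2: x² = 877·2² - 1 = 3507, not a perfect square
y = 3: x² = 877·3² - 1 = 7892, not a perfect square
...
y = 8149: x² = 877·8149² - 1 = 58238238276 = 241326² ✓
Check: 241326² - 877·8149² = 58238238276 - 58238238277 = -1 ✓

x = 241326, y = 8149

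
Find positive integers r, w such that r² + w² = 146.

Search for r with 146 - r² a perfect square.
r = 5: 146 - 5² = 146 - 25 = 121 = 11² ✓
So r = 5, w = 11.

r = 5, w = 11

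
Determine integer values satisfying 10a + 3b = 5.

Step 1: Check solvability.
gcd(10, 3) = 1
Since 1 divides 5, solutions exist.

Step 2: Apply extended Euclidean algorithm to find gcd.
We find integers such that 10*x0 + 3*y0 = 1

Step 3: Scale the particular solution.
Multiply by 5/1 = 5:
a = 5, b = -15

Step 4: Verify.
10*(5) + 3*(-15) = 5 = 5 ✓

a = 5, b = -15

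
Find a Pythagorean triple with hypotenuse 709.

We need a² + b² = 709² = 502681.
Trying: 259² + 660² = 67081 + 435600 = 502681 ✓

(259, 660, 709)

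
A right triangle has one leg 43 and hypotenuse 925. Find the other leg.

b² = c² - a² = 855625 - 1849 = 853776
b = 924

924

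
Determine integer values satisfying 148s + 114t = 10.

Step 1: Check solvability.
gcd(148, 114) = 2
Since 2 divides 10, solutions exist.

Step 2: Apply extended Euclidean algorithm to find gcd.
We find integers such that 148*x0 + 114*y0 = 2

Step 3: Scale the particular solution.
Multiply by 10/2 = 5:
s = -50, t = 65

Step 4: Verify.
148*(-50) + 114*(65) = 10 = 10 ✓

s = -50, t = 65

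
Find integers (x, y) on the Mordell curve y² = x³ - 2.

Try small integer x values and check whether x³ - 2 is a perfect square.
x = 3: x³ - 2 = 3³ - 2 = 27 - 2 = 25
Is 25 a perfect square? 5² = 25 ✓
So (x, y) = (3, -5) is a solution.

x = 3, y = -5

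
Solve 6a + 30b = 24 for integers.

Step 1: Check solvability.
gcd(6, 30) = 6
Since 6 divides 24, solutions exist.

Step 2: Apply extended Euclidean algorithm to find gcd.
We find integers such that 6*x0 + 30*y0 = 6

Step 3: Scale the particular solution.
Multiply by 24/6 = 4:
a = 4, b = 0

Step 4: Verify.
6*(4) + 30*(0) = 24 = 24 ✓

a = 4, b = 0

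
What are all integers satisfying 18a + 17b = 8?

Step 1: Compute gcd(18, 17) = 1.
Since 1 divides 8, solutions exist.

Step 2: Find a particular solution using extended Euclidean algorithm.
We get a₀ = 8, b₀ = -8.
Check: 18*8 + 17*-8 = 8 = 8 ✓

Step 3: Write the general solution.
a = 8 + (17/1)t = 8 + 17t
b = -8 - (18/1)t = -8 - 18t
for any integer t.

a = 8 + 17t, b = -8 - 18t for integer t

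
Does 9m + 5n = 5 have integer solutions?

Step 1: Compute gcd(9, 5).
gcd(9, 5) = 1

Step 2: Check divisibility.
Does 1 divide 5? 5 = 1 x 5, so yes.

By the theorem on linear Diophantine equations, 9m + 5n = 5 has integer solutions if and only if gcd(9, 5) divides 5. Since 1 | 5, solutions exist.

Yes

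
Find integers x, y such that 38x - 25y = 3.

Step 1: Check solvability.
gcd(38, 25) = 1
Since 1 divides 3, solutions exist.

Step 2: Apply extended Euclidean algorithm to find gcd.
We find integers such that 38*x0 + 25*y0 = 1

Step 3: Scale the particular solution.
Multiply by 3/1 = 3:
x = 6, y = 9

Step 4: Verify.
38*(6) - 25*(9) = 3 = 3 ✓

x = 6, y = 9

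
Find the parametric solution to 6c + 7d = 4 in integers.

Step 1: Compute gcd(6, 7) = 1.
Since 1 divides 4, solutions exist.

Step 2: Find a particular solution using extended Euclidean algorithm.
We get c₀ = -4, d₀ = 4.
Check: 6*-4 + 7*4 = 4 = 4 ✓

Step 3: Write the general solution.
c = -4 + (7/1)t = -4 + 7t
d = 4 - (6/1)t = 4 - 6t
for any integer t.

c = -4 + 7t, d = 4 - 6t for integer t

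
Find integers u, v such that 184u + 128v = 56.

Step 1: Check solvability.
gcd(184, 128) = 8
Since 8 divides 56, solutions exist.

Step 2: Apply extended Euclidean algorithm to find gcd.
We find integers such that 184*x0 + 128*y0 = 8

Step 3: Scale the particular solution.
Multiply by 56/8 = 7:
u = 49, v = -70

Step 4: Verify.
184*(49) + 128*(-70) = 56 = 56 ✓

u = 49, v = -70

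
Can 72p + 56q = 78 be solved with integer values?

Step 1: Compute gcd(72, 56).
gcd(72, 56) = 8

Step 2: Check divisibility.
Does 8 divide 78? 78 = 8 x 9 + 6, so no.

By the theorem on linear Diophantine equations, 72p + 56q = 78 has integer solutions if and only if gcd(72, 56) divides 78. Since 8 does not divide 78, no solutions exist.

No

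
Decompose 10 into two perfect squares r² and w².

We need to find integers r, w > 0 such that r² + w² = 10.
Trying r = 1: w² = 10 - 1² = 10 - 1 = 9
w = 3
Check: 1² + 3² = 1 + 9 = 10 ✓

10 = 1² + 3²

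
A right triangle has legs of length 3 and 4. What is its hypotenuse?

c² = a² + b² = 3² + 4² = 9 + 16 = 25
c = 5

5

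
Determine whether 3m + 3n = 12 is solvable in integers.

Step 1: Compute gcd(3, 3).
gcd(3, 3) = 3

Step 2: Check divisibility.
Does 3 divide 12? 12 = 3 x 4, so yes.

By the theorem on linear Diophantine equations, 3m + 3n = 12 has integer solutions if and only if gcd(3, 3) divides 12. Since 3 | 12, solutions exist.

Yes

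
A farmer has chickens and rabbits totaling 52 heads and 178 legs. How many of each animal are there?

Let c = chickens, r = rabbits.
Heads: c + r = 52
Legs: 2c + 4r = 178
From the first equation, c = 52 - r. Substitute:
2(52 - r) + 4r = 178
104 + 2r = 178
r = (178 - 104)/2 = 37
c = 52 - 37 = 15

Chickens: 15, Rabbits: 37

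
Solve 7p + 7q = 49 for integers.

Step 1: Check solvability.
gcd(7, 7) = 7
Since 7 divides 49, solutions exist.

Step 2: Apply extended Euclidean algorithm to find gcd.
We find integers such that 7*x0 + 7*y0 = 7

Step 3: Scale the particular solution.
Multiply by 49/7 = 7:
p = 0, q = 7

Step 4: Verify.
7*(0) + 7*(7) = 49 = 49 ✓

p = 0, q = 7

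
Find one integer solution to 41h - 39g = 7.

Step 1: Check solvability.
gcd(41, 39) = 1
Since 1 divides 7, solutions exist.

Step 2: Apply extended Euclidean algorithm to find gcd.
We find integers such that 41*x0 + 39*y0 = 1

Step 3: Scale the particular solution.
Multiply by 7/1 = 7:
h = -133, g = -140

Step 4: Verify.
41*(-133) - 39*(-140) = 7 = 7 ✓

h = -133, g = -140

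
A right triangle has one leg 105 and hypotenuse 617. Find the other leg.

b² = c² - a² = 380689 - 11025 = 369664
b = 608

608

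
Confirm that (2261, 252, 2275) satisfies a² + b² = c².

Compute a² + b² = 2261² + 252² = 5112121 + 63504 = 5175625
Compute c² = 2275² = 5175625
Since 5175625 = 5175625, confirmed.

Yes, it is a Pythagorean triple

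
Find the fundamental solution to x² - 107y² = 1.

We seek the smallest positive integers (x, y) with x² - 107y² = 1, i.e., x² = 107y² + 1.
Try successive y values:
y = 1: x² = 107·1² + 1 = 108, not a perfect square
y = 2: x² = 107·2² + 1 = 429, not a perfect square
y = 3: x² = 107·3² + 1 = 964, not a perfect square
... continuing the search (or via continued fractions) ...
y = 93: x² = 107·93² + 1 = 925444, x = 962 ✓

Verify: 962² - 107·93² = 925444 - 925443 = 1 ✓

x = 962, y = 93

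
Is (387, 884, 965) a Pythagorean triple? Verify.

Compute a² + b² = 387² + 884² = 149769 + 781456 = 931225
Compute c² = 965² = 931225
Since 931225 = 931225, confirmed.

Yes, it is a Pythagorean triple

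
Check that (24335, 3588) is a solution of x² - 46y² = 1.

Compute x² = 24335² = 592192225
Compute 46y² = 46·3588² = 46·12873744 = 592192224
x² - 46y² = 592192225 - 592192224 = 1
Since this equals 1, (24335, 3588) is a solution.

Yes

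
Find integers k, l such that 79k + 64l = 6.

Step 1: Check solvability.
gcd(79, 64) = 1
Since 1 divides 6, solutions exist.

Step 2: Apply extended Euclidean algorithm to find gcd.
We find integers such that 79*x0 + 64*y0 = 1

Step 3: Scale the particular solution.
Multiply by 6/1 = 6:
k = -102, l = 126

Step 4: Verify.
79*(-102) + 64*(126) = 6 = 6 ✓

k = -102, l = 126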